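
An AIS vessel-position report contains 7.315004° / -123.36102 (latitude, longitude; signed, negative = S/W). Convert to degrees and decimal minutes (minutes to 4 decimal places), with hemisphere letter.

Lat: 7° + 0.315004 × 60 = 7° 18.900240′
Longitude is negative → W; |value| = 123.361020
Longitude: 123° + 0.361020 × 60 = 123° 21.661200′

7° 18.9002′ N, 123° 21.6612′ W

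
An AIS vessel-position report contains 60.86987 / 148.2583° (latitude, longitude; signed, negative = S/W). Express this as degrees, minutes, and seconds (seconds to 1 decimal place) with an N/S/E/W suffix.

60°52′11.5″ N, 148°15′29.9″ E

Latitude: 0.869870 × 60 = 52.19220′ → 52′, remainder × 60 = 11.532″
λ: 0.258300° → 15.49800′; 0.49800 × 60 = 29.880″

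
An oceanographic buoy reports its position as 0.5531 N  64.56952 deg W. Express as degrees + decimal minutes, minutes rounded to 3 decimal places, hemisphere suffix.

0° 33.186′ N, 64° 34.171′ W

φ: fractional part 0.553100 → 33.18600 minutes
Lon: 64° + 0.569520 × 60 = 64° 34.17120′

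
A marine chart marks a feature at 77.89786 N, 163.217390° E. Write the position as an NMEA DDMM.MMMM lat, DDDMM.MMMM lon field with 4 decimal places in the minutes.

Latitude: fractional part 0.897860 → 53.871600 minutes
λ: 163° + 0.217390 × 60 = 163° 13.043400′

7753.8716,N / 16313.0434,E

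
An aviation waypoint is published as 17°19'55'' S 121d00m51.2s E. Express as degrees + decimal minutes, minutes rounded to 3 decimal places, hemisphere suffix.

17° 19.917′ S, 121° 0.853′ E

φ: 19 + 55/60 = 19.91667′
Longitude: 0 + 51.2/60 = 0.85333′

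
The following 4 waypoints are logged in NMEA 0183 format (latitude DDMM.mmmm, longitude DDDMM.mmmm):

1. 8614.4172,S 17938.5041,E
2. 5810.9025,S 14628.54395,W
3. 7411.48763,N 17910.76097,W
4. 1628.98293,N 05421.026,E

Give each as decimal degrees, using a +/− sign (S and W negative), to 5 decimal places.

Point 1:
  Latitude: degrees = first 2 digits = 86, minutes = 14.4172; 86 + 14.4172/60 = 86.240287
  hemisphere S, so the sign is −
  Lon: degrees = first 3 digits = 179, minutes = 38.5041; 179 + 38.5041/60 = 179.641735
  E → positive
Point 2:
  φ: split at 2 digits → 58° and 10.9025′; 58 + 10.9025/60 = 58.181708
  hemisphere S, so the sign is −
  λ: split at 3 digits → 146° and 28.54395′; 146 + 28.54395/60 = 146.475733
  W ⇒ negate
Point 3:
  Latitude: split at 2 digits → 74° and 11.48763′; 74 + 11.48763/60 = 74.191461
  N ⇒ keep positive
  Lon: split at 3 digits → 179° and 10.76097′; 179 + 10.76097/60 = 179.179350
  hemisphere W, so the sign is −
Point 4:
  φ: degrees = first 2 digits = 16, minutes = 28.98293; 16 + 28.98293/60 = 16.483049
  N ⇒ keep positive
  Longitude: degrees = first 3 digits = 54, minutes = 21.026; 54 + 21.026/60 = 54.350433
  E ⇒ keep positive

1. -86.24029, 179.64174
2. -58.18171, -146.47573
3. 74.19146, -179.17935
4. 16.48305, 54.35043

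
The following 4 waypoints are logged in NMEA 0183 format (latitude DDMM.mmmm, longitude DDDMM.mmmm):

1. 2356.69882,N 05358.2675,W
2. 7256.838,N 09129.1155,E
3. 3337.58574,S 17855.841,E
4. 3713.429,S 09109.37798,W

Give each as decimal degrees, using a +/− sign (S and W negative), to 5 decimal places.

1. 23.94498, -53.97113
2. 72.94730, 91.48526
3. -33.62643, 178.93068
4. -37.22382, -91.15630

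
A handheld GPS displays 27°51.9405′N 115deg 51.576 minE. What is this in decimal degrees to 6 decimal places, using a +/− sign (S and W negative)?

27.865675, 115.859600

Latitude: 27 + 51.9405/60 = 27.8656750
N → positive
Lon: 115 + 51.576/60 = 115.8596000
E ⇒ keep positive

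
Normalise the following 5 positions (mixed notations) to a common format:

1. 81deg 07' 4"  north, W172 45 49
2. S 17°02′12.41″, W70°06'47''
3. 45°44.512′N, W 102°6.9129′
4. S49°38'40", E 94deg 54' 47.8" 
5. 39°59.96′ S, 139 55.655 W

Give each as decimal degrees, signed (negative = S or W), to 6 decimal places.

Point 1:
  Lat: 7′ + 4″ = 7.06667′; 81 + 7.06667/60 = 81.1177778
  N ⇒ keep positive
  Lon: 45′ + 49″ = 45.81667′; 172 + 45.81667/60 = 172.7636111
  W ⇒ negate
Point 2:
  Latitude: 17° + 2/60 + 12.41/3600 = 17 + 0.033333 + 0.003447 = 17.0367806
  hemisphere S, so the sign is −
  λ: 70° + 6/60 + 47/3600 = 70 + 0.100000 + 0.013056 = 70.1130556
  W ⇒ negate
Point 3:
  Lat: 44.512′ = 0.741867°; total 45.7418667
  N ⇒ keep positive
  λ: 6.9129′ = 0.115215°; total 102.1152150
  hemisphere W, so the sign is −
Point 4:
  φ: 49 + 38/60 + 40/3600 = 49.6444444
  S → negative
  Lon: 94 + 54/60 + 47.8/3600 = 94.9132778
  E → positive
Point 5:
  Lat: 39 + 59.96/60 = 39.9993333
  hemisphere S, so the sign is −
  Longitude: 139 + 55.655/60 = 139.9275833
  W ⇒ negate

1. 81.117778, -172.763611
2. -17.036781, -70.113056
3. 45.741867, -102.115215
4. -49.644444, 94.913278
5. -39.999333, -139.927583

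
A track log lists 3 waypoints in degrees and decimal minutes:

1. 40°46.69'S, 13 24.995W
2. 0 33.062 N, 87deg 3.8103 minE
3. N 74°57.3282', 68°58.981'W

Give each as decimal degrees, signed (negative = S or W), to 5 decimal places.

Point 1:
  Lat: 46.69′ = 0.778167°; total 40.778167
  S → negative
  λ: 13 + 24.995/60 = 13.416583
  W → negative
Point 2:
  Latitude: 0 + 33.062/60 = 0.551033
  N ⇒ keep positive
  λ: 3.8103′ = 0.063505°; total 87.063505
  E ⇒ keep positive
Point 3:
  Lat: 57.3282′ = 0.955470°; total 74.955470
  N ⇒ keep positive
  Lon: 68 + 58.981/60 = 68.983017
  W ⇒ negate

1. -40.77817, -13.41658
2. 0.55103, 87.06351
3. 74.95547, -68.98302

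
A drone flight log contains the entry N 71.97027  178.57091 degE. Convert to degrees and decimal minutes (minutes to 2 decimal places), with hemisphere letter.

71° 58.22′ N, 178° 34.25′ E

Latitude: 71° + 0.970270 × 60 = 71° 58.2162′
Longitude: 178° + 0.570910 × 60 = 178° 34.2546′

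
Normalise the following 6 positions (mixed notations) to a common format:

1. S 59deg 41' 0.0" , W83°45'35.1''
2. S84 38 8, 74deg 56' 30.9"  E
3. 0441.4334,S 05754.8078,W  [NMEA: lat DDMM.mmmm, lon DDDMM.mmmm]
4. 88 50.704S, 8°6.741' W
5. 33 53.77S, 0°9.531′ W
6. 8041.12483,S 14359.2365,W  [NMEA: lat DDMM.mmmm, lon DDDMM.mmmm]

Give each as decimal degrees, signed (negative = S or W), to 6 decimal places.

Point 1:
  Latitude: 59° + 41/60 + 0/3600 = 59 + 0.683333 + 0.000000 = 59.6833333
  S → negative
  Longitude: 83° + 45/60 + 35.1/3600 = 83 + 0.750000 + 0.009750 = 83.7597500
  hemisphere W, so the sign is −
Point 2:
  Lat: 84 + 38/60 + 8/3600 = 84.6355556
  S → negative
  λ: 56′ + 30.9″ = 56.51500′; 74 + 56.51500/60 = 74.9419167
  E ⇒ keep positive
Point 3:
  Lat: degrees = first 2 digits = 4, minutes = 41.4334; 4 + 41.4334/60 = 4.6905567
  S → negative
  λ: degrees = first 3 digits = 57, minutes = 54.8078; 57 + 54.8078/60 = 57.9134633
  hemisphere W, so the sign is −
Point 4:
  Latitude: 50.704′ = 0.845067°; total 88.8450667
  S ⇒ negate
  Lon: 6.741′ = 0.112350°; total 8.1123500
  W ⇒ negate
Point 5:
  Lat: 33 + 53.77/60 = 33.8961667
  S ⇒ negate
  Lon: 0 + 9.531/60 = 0.1588500
  hemisphere W, so the sign is −
Point 6:
  φ: split at 2 digits → 80° and 41.12483′; 80 + 41.12483/60 = 80.6854138
  S ⇒ negate
  Longitude: degrees = first 3 digits = 143, minutes = 59.2365; 143 + 59.2365/60 = 143.9872750
  hemisphere W, so the sign is −

1. -59.683333, -83.759750
2. -84.635556, 74.941917
3. -4.690557, -57.913463
4. -88.845067, -8.112350
5. -33.896167, -0.158850
6. -80.685414, -143.987275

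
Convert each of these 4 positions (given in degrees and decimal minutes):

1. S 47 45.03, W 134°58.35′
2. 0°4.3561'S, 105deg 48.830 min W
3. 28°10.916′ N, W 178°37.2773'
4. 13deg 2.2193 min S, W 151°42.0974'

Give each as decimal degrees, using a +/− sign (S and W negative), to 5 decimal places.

1. -47.75050, -134.97250
2. -0.07260, -105.81383
3. 28.18193, -178.62129
4. -13.03699, -151.70162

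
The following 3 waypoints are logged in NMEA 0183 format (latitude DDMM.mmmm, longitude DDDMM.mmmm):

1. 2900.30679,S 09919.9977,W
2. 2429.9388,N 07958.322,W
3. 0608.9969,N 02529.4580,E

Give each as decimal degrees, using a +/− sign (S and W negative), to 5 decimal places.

1. -29.00511, -99.33330
2. 24.49898, -79.97203
3. 6.14995, 25.49097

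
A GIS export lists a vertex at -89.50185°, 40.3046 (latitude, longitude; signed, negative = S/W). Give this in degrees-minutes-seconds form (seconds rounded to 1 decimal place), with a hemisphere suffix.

Latitude is negative → S; |value| = 89.501850
φ: whole degrees 89; 30.11100′ → 30′ and 6.660″
λ: 0.304600 × 60 = 18.27600′ → 18′, remainder × 60 = 16.560″

89°30′6.7″ S, 40°18′16.6″ E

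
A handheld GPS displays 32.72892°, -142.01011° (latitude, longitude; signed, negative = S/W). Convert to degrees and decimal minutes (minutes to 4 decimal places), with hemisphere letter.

32° 43.7352′ N, 142° 0.6066′ W

Latitude: fractional part 0.728920 → 43.735200 minutes
Longitude is negative → W; |value| = 142.010110
λ: 142° + 0.010110 × 60 = 142° 0.606600′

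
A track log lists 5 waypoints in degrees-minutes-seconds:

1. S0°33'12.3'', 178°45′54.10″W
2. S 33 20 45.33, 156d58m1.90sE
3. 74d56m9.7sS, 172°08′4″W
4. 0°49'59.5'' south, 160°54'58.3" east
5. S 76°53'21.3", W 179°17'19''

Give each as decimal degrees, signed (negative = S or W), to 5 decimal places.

1. -0.55342, -178.76503
2. -33.34593, 156.96719
3. -74.93603, -172.13444
4. -0.83319, 160.91619
5. -76.88925, -179.28861

Point 1:
  Lat: 33′ + 12.3″ = 33.20500′; 0 + 33.20500/60 = 0.553417
  hemisphere S, so the sign is −
  Longitude: 45′ + 54.1″ = 45.90167′; 178 + 45.90167/60 = 178.765028
  W → negative
Point 2:
  Latitude: 33° + 20/60 + 45.33/3600 = 33 + 0.333333 + 0.012592 = 33.345925
  S ⇒ negate
  λ: 156° + 58/60 + 1.9/3600 = 156 + 0.966667 + 0.000528 = 156.967194
  E ⇒ keep positive
Point 3:
  φ: 74° + 56/60 + 9.7/3600 = 74 + 0.933333 + 0.002694 = 74.936028
  S ⇒ negate
  λ: 172 + 8/60 + 4/3600 = 172.134444
  hemisphere W, so the sign is −
Point 4:
  φ: 0° + 49/60 + 59.5/3600 = 0 + 0.816667 + 0.016528 = 0.833194
  S → negative
  Longitude: 160° + 54/60 + 58.3/3600 = 160 + 0.900000 + 0.016194 = 160.916194
  E ⇒ keep positive
Point 5:
  Latitude: 53′ + 21.3″ = 53.35500′; 76 + 53.35500/60 = 76.889250
  S ⇒ negate
  λ: 179 + 17/60 + 19/3600 = 179.288611
  W ⇒ negate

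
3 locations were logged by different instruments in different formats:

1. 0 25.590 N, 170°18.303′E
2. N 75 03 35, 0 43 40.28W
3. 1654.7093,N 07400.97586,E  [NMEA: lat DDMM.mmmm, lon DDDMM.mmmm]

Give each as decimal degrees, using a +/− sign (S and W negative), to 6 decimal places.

1. 0.426500, 170.305050
2. 75.059722, -0.727856
3. 16.911822, 74.016264

Point 1:
  φ: 0 + 25.59/60 = 0.4265000
  N → positive
  Longitude: 170 + 18.303/60 = 170.3050500
  E ⇒ keep positive
Point 2:
  Lat: 3′ + 35″ = 3.58333′; 75 + 3.58333/60 = 75.0597222
  N ⇒ keep positive
  λ: 43′ + 40.28″ = 43.67133′; 0 + 43.67133/60 = 0.7278556
  W ⇒ negate
Point 3:
  Lat: split at 2 digits → 16° and 54.7093′; 16 + 54.7093/60 = 16.9118217
  N → positive
  Longitude: split at 3 digits → 074° and 0.97586′; 74 + 0.97586/60 = 74.0162643
  E ⇒ keep positive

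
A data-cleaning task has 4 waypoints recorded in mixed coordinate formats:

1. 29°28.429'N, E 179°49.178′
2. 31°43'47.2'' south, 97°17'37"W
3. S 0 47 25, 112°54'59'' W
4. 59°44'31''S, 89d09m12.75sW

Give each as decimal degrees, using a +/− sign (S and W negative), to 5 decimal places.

Point 1:
  Lat: 29 + 28.429/60 = 29.473817
  N ⇒ keep positive
  Lon: 49.178′ = 0.819633°; total 179.819633
  E ⇒ keep positive
Point 2:
  Latitude: 31° + 43/60 + 47.2/3600 = 31 + 0.716667 + 0.013111 = 31.729778
  S ⇒ negate
  Longitude: 97 + 17/60 + 37/3600 = 97.293611
  hemisphere W, so the sign is −
Point 3:
  φ: 47′ + 25″ = 47.41667′; 0 + 47.41667/60 = 0.790278
  S → negative
  λ: 54′ + 59″ = 54.98333′; 112 + 54.98333/60 = 112.916389
  W ⇒ negate
Point 4:
  Latitude: 59 + 44/60 + 31/3600 = 59.741944
  S → negative
  Lon: 89° + 9/60 + 12.75/3600 = 89 + 0.150000 + 0.003542 = 89.153542
  W → negative

1. 29.47382, 179.81963
2. -31.72978, -97.29361
3. -0.79028, -112.91639
4. -59.74194, -89.15354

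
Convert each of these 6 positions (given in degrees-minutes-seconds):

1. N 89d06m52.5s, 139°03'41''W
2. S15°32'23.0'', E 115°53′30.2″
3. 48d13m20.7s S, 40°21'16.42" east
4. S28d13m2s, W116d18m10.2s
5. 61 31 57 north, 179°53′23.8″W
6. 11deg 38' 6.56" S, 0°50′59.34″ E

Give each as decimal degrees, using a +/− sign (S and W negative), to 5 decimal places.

Point 1:
  Latitude: 89° + 6/60 + 52.5/3600 = 89 + 0.100000 + 0.014583 = 89.114583
  N ⇒ keep positive
  Longitude: 3′ + 41″ = 3.68333′; 139 + 3.68333/60 = 139.061389
  W → negative
Point 2:
  Latitude: 32′ + 23″ = 32.38333′; 15 + 32.38333/60 = 15.539722
  hemisphere S, so the sign is −
  λ: 115° + 53/60 + 30.2/3600 = 115 + 0.883333 + 0.008389 = 115.891722
  E ⇒ keep positive
Point 3:
  Latitude: 48 + 13/60 + 20.7/3600 = 48.222417
  S ⇒ negate
  λ: 21′ + 16.42″ = 21.27367′; 40 + 21.27367/60 = 40.354561
  E ⇒ keep positive
Point 4:
  φ: 28° + 13/60 + 2/3600 = 28 + 0.216667 + 0.000556 = 28.217222
  S ⇒ negate
  Lon: 18′ + 10.2″ = 18.17000′; 116 + 18.17000/60 = 116.302833
  W ⇒ negate
Point 5:
  φ: 31′ + 57″ = 31.95000′; 61 + 31.95000/60 = 61.532500
  N → positive
  Lon: 179° + 53/60 + 23.8/3600 = 179 + 0.883333 + 0.006611 = 179.889944
  W → negative
Point 6:
  Lat: 11 + 38/60 + 6.56/3600 = 11.635156
  hemisphere S, so the sign is −
  Longitude: 0 + 50/60 + 59.34/3600 = 0.849817
  E → positive

1. 89.11458, -139.06139
2. -15.53972, 115.89172
3. -48.22242, 40.35456
4. -28.21722, -116.30283
5. 61.53250, -179.88994
6. -11.63516, 0.84982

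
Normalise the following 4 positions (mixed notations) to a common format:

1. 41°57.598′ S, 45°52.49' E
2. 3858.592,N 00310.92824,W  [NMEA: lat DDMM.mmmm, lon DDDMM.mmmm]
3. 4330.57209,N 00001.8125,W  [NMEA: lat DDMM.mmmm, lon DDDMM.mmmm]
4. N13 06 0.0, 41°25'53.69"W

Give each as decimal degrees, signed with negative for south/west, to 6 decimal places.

1. -41.959967, 45.874833
2. 38.976533, -3.182137
3. 43.509535, -0.030208
4. 13.100000, -41.431581

Point 1:
  Latitude: 41 + 57.598/60 = 41.9599667
  hemisphere S, so the sign is −
  Lon: 45 + 52.49/60 = 45.8748333
  E → positive
Point 2:
  Latitude: split at 2 digits → 38° and 58.592′; 38 + 58.592/60 = 38.9765333
  N → positive
  λ: degrees = first 3 digits = 3, minutes = 10.92824; 3 + 10.92824/60 = 3.1821373
  hemisphere W, so the sign is −
Point 3:
  Latitude: degrees = first 2 digits = 43, minutes = 30.57209; 43 + 30.57209/60 = 43.5095348
  N ⇒ keep positive
  Lon: degrees = first 3 digits = 0, minutes = 1.8125; 0 + 1.8125/60 = 0.0302083
  W → negative
Point 4:
  Latitude: 13 + 6/60 + 0/3600 = 13.1000000
  N → positive
  Lon: 25′ + 53.69″ = 25.89483′; 41 + 25.89483/60 = 41.4315806
  W → negative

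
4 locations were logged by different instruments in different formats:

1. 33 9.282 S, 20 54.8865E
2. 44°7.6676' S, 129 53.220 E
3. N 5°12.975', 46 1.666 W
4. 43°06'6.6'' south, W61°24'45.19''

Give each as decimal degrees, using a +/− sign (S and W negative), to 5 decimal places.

Point 1:
  φ: 33 + 9.282/60 = 33.154700
  hemisphere S, so the sign is −
  Lon: 20 + 54.8865/60 = 20.914775
  E ⇒ keep positive
Point 2:
  Latitude: 44 + 7.6676/60 = 44.127793
  S ⇒ negate
  Longitude: 129 + 53.22/60 = 129.887000
  E ⇒ keep positive
Point 3:
  Latitude: 5 + 12.975/60 = 5.216250
  N → positive
  Longitude: 1.666′ = 0.027767°; total 46.027767
  W → negative
Point 4:
  Lat: 43° + 6/60 + 6.6/3600 = 43 + 0.100000 + 0.001833 = 43.101833
  hemisphere S, so the sign is −
  Longitude: 24′ + 45.19″ = 24.75317′; 61 + 24.75317/60 = 61.412553
  W ⇒ negate

1. -33.15470, 20.91478
2. -44.12779, 129.88700
3. 5.21625, -46.02777
4. -43.10183, -61.41255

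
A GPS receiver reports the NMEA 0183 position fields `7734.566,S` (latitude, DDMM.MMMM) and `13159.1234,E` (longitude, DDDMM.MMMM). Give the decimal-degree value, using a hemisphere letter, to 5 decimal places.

Lat: degrees = first 2 digits = 77, minutes = 34.566; 77 + 34.566/60 = 77.576100
Lon: split at 3 digits → 131° and 59.1234′; 131 + 59.1234/60 = 131.985390

77.57610° S, 131.98539° E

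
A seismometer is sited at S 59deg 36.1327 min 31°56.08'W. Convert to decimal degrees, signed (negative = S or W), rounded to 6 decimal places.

φ: 59 + 36.1327/60 = 59.6022117
hemisphere S, so the sign is −
Longitude: 31 + 56.08/60 = 31.9346667
W ⇒ negate

-59.602212, -31.934667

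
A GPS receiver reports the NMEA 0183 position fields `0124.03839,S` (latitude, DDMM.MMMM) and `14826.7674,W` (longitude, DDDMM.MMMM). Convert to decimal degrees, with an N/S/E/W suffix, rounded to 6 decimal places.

Lat: split at 2 digits → 01° and 24.03839′; 1 + 24.03839/60 = 1.4006398
Lon: split at 3 digits → 148° and 26.7674′; 148 + 26.7674/60 = 148.4461233

1.400640° S, 148.446123° W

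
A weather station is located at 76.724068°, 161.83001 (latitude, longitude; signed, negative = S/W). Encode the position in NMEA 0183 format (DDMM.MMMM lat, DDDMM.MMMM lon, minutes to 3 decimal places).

7643.444,N / 16149.801,E

Lat: fractional part 0.724068 → 43.44408 minutes
λ: minutes = (161.830010 − 161) × 60 = 49.80060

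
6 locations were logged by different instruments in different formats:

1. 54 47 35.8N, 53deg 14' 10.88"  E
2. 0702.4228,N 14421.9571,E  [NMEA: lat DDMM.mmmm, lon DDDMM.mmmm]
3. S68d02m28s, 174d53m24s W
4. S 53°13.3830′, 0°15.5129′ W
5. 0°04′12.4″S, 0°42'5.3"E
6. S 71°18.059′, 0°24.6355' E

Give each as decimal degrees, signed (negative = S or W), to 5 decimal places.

1. 54.79328, 53.23636
2. 7.04038, 144.36595
3. -68.04111, -174.89000
4. -53.22305, -0.25855
5. -0.07011, 0.70147
6. -71.30098, 0.41059

Point 1:
  φ: 54° + 47/60 + 35.8/3600 = 54 + 0.783333 + 0.009944 = 54.793278
  N ⇒ keep positive
  Lon: 53 + 14/60 + 10.88/3600 = 53.236356
  E → positive
Point 2:
  Lat: split at 2 digits → 07° and 2.4228′; 7 + 2.4228/60 = 7.040380
  N ⇒ keep positive
  Lon: degrees = first 3 digits = 144, minutes = 21.9571; 144 + 21.9571/60 = 144.365952
  E → positive
Point 3:
  φ: 2′ + 28″ = 2.46667′; 68 + 2.46667/60 = 68.041111
  hemisphere S, so the sign is −
  λ: 174 + 53/60 + 24/3600 = 174.890000
  W → negative
Point 4:
  Latitude: 53 + 13.383/60 = 53.223050
  S ⇒ negate
  Lon: 15.5129′ = 0.258548°; total 0.258548
  W → negative
Point 5:
  Latitude: 0 + 4/60 + 12.4/3600 = 0.070111
  hemisphere S, so the sign is −
  λ: 0° + 42/60 + 5.3/3600 = 0 + 0.700000 + 0.001472 = 0.701472
  E → positive
Point 6:
  φ: 71 + 18.059/60 = 71.300983
  hemisphere S, so the sign is −
  Longitude: 24.6355′ = 0.410592°; total 0.410592
  E → positive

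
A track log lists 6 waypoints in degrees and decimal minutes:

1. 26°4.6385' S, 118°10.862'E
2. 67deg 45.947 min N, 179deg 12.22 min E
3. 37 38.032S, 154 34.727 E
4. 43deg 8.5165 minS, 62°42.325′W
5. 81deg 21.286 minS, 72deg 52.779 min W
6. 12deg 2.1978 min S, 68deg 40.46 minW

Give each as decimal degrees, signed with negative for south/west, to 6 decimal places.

1. -26.077308, 118.181033
2. 67.765783, 179.203667
3. -37.633867, 154.578783
4. -43.141942, -62.705417
5. -81.354767, -72.879650
6. -12.036630, -68.674333

Point 1:
  φ: 4.6385′ = 0.077308°; total 26.0773083
  S → negative
  Lon: 10.862′ = 0.181033°; total 118.1810333
  E ⇒ keep positive
Point 2:
  Latitude: 45.947′ = 0.765783°; total 67.7657833
  N → positive
  λ: 179 + 12.22/60 = 179.2036667
  E ⇒ keep positive
Point 3:
  φ: 38.032′ = 0.633867°; total 37.6338667
  S ⇒ negate
  Longitude: 154 + 34.727/60 = 154.5787833
  E → positive
Point 4:
  φ: 8.5165′ = 0.141942°; total 43.1419417
  S ⇒ negate
  Longitude: 62 + 42.325/60 = 62.7054167
  hemisphere W, so the sign is −
Point 5:
  Latitude: 81 + 21.286/60 = 81.3547667
  S → negative
  Lon: 72 + 52.779/60 = 72.8796500
  W ⇒ negate
Point 6:
  Latitude: 12 + 2.1978/60 = 12.0366300
  hemisphere S, so the sign is −
  Longitude: 68 + 40.46/60 = 68.6743333
  hemisphere W, so the sign is −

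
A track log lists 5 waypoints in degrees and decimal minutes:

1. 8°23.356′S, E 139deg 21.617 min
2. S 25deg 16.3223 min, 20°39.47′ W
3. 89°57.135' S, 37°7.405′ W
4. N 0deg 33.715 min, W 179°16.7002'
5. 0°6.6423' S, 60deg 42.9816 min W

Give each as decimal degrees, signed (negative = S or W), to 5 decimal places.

1. -8.38927, 139.36028
2. -25.27204, -20.65783
3. -89.95225, -37.12342
4. 0.56192, -179.27834
5. -0.11071, -60.71636

Point 1:
  Latitude: 23.356′ = 0.389267°; total 8.389267
  S ⇒ negate
  λ: 21.617′ = 0.360283°; total 139.360283
  E → positive
Point 2:
  Latitude: 16.3223′ = 0.272038°; total 25.272038
  hemisphere S, so the sign is −
  Lon: 20 + 39.47/60 = 20.657833
  hemisphere W, so the sign is −
Point 3:
  Latitude: 89 + 57.135/60 = 89.952250
  S → negative
  λ: 7.405′ = 0.123417°; total 37.123417
  W ⇒ negate
Point 4:
  Lat: 0 + 33.715/60 = 0.561917
  N ⇒ keep positive
  Lon: 179 + 16.7002/60 = 179.278337
  hemisphere W, so the sign is −
Point 5:
  Lat: 6.6423′ = 0.110705°; total 0.110705
  S → negative
  Longitude: 42.9816′ = 0.716360°; total 60.716360
  W ⇒ negate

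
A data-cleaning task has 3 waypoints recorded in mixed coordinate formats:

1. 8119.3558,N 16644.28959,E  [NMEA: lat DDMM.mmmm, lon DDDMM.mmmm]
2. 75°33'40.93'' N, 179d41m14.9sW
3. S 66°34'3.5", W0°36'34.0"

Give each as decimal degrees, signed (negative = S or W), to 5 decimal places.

1. 81.32260, 166.73816
2. 75.56137, -179.68747
3. -66.56764, -0.60944

Point 1:
  φ: split at 2 digits → 81° and 19.3558′; 81 + 19.3558/60 = 81.322597
  N ⇒ keep positive
  Lon: degrees = first 3 digits = 166, minutes = 44.28959; 166 + 44.28959/60 = 166.738160
  E → positive
Point 2:
  φ: 75° + 33/60 + 40.93/3600 = 75 + 0.550000 + 0.011369 = 75.561369
  N → positive
  Lon: 41′ + 14.9″ = 41.24833′; 179 + 41.24833/60 = 179.687472
  W → negative
Point 3:
  Lat: 66° + 34/60 + 3.5/3600 = 66 + 0.566667 + 0.000972 = 66.567639
  S → negative
  Longitude: 0 + 36/60 + 34/3600 = 0.609444
  W → negative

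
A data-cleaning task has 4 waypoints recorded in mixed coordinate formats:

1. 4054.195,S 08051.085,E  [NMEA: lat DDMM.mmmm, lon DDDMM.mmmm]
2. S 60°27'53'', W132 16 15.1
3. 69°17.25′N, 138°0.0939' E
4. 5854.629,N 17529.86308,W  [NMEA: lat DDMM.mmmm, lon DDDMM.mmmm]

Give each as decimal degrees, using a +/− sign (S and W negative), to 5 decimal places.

Point 1:
  φ: degrees = first 2 digits = 40, minutes = 54.195; 40 + 54.195/60 = 40.903250
  S → negative
  Lon: split at 3 digits → 080° and 51.085′; 80 + 51.085/60 = 80.851417
  E → positive
Point 2:
  Lat: 60° + 27/60 + 53/3600 = 60 + 0.450000 + 0.014722 = 60.464722
  S → negative
  Longitude: 16′ + 15.1″ = 16.25167′; 132 + 16.25167/60 = 132.270861
  W ⇒ negate
Point 3:
  Latitude: 69 + 17.25/60 = 69.287500
  N ⇒ keep positive
  Longitude: 138 + 0.0939/60 = 138.001565
  E ⇒ keep positive
Point 4:
  Lat: split at 2 digits → 58° and 54.629′; 58 + 54.629/60 = 58.910483
  N ⇒ keep positive
  Lon: degrees = first 3 digits = 175, minutes = 29.86308; 175 + 29.86308/60 = 175.497718
  W ⇒ negate

1. -40.90325, 80.85142
2. -60.46472, -132.27086
3. 69.28750, 138.00157
4. 58.91048, -175.49772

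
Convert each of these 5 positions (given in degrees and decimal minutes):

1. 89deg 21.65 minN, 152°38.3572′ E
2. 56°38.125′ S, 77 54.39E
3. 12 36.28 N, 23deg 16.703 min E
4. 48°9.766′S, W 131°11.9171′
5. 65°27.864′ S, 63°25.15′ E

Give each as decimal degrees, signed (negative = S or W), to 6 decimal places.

Point 1:
  Latitude: 89 + 21.65/60 = 89.3608333
  N ⇒ keep positive
  λ: 152 + 38.3572/60 = 152.6392867
  E ⇒ keep positive
Point 2:
  φ: 56 + 38.125/60 = 56.6354167
  hemisphere S, so the sign is −
  Longitude: 54.39′ = 0.906500°; total 77.9065000
  E ⇒ keep positive
Point 3:
  Lat: 36.28′ = 0.604667°; total 12.6046667
  N → positive
  Lon: 23 + 16.703/60 = 23.2783833
  E → positive
Point 4:
  φ: 9.766′ = 0.162767°; total 48.1627667
  S → negative
  Lon: 131 + 11.9171/60 = 131.1986183
  hemisphere W, so the sign is −
Point 5:
  Latitude: 27.864′ = 0.464400°; total 65.4644000
  hemisphere S, so the sign is −
  λ: 25.15′ = 0.419167°; total 63.4191667
  E ⇒ keep positive

1. 89.360833, 152.639287
2. -56.635417, 77.906500
3. 12.604667, 23.278383
4. -48.162767, -131.198618
5. -65.464400, 63.419167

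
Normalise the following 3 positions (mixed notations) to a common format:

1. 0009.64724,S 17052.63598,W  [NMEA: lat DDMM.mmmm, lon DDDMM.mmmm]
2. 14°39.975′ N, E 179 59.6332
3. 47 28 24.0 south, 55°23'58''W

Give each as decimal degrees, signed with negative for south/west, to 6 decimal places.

Point 1:
  φ: degrees = first 2 digits = 0, minutes = 9.64724; 0 + 9.64724/60 = 0.1607873
  S → negative
  Lon: split at 3 digits → 170° and 52.63598′; 170 + 52.63598/60 = 170.8772663
  hemisphere W, so the sign is −
Point 2:
  φ: 14 + 39.975/60 = 14.6662500
  N ⇒ keep positive
  Longitude: 59.6332′ = 0.993887°; total 179.9938867
  E ⇒ keep positive
Point 3:
  φ: 47 + 28/60 + 24/3600 = 47.4733333
  hemisphere S, so the sign is −
  λ: 55° + 23/60 + 58/3600 = 55 + 0.383333 + 0.016111 = 55.3994444
  W ⇒ negate

1. -0.160787, -170.877266
2. 14.666250, 179.993887
3. -47.473333, -55.399444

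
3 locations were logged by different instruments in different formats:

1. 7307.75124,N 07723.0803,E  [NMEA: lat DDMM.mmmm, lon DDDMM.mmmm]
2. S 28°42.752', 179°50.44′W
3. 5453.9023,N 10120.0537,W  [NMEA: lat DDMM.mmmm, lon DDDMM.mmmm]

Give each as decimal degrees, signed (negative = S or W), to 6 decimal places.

1. 73.129187, 77.384672
2. -28.712533, -179.840667
3. 54.898372, -101.334228

Point 1:
  Latitude: degrees = first 2 digits = 73, minutes = 7.75124; 73 + 7.75124/60 = 73.1291873
  N ⇒ keep positive
  Longitude: split at 3 digits → 077° and 23.0803′; 77 + 23.0803/60 = 77.3846717
  E → positive
Point 2:
  φ: 42.752′ = 0.712533°; total 28.7125333
  hemisphere S, so the sign is −
  Longitude: 50.44′ = 0.840667°; total 179.8406667
  W ⇒ negate
Point 3:
  φ: degrees = first 2 digits = 54, minutes = 53.9023; 54 + 53.9023/60 = 54.8983717
  N ⇒ keep positive
  Longitude: split at 3 digits → 101° and 20.0537′; 101 + 20.0537/60 = 101.3342283
  hemisphere W, so the sign is −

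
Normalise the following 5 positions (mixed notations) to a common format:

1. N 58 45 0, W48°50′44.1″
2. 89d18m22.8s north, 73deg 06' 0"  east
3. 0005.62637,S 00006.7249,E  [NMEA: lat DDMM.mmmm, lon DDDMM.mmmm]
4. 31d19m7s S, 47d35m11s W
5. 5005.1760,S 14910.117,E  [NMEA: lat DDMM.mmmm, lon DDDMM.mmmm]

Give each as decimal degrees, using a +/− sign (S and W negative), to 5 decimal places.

1. 58.75000, -48.84558
2. 89.30633, 73.10000
3. -0.09377, 0.11208
4. -31.31861, -47.58639
5. -50.08627, 149.16862

Point 1:
  Lat: 58° + 45/60 + 0/3600 = 58 + 0.750000 + 0.000000 = 58.750000
  N → positive
  Lon: 50′ + 44.1″ = 50.73500′; 48 + 50.73500/60 = 48.845583
  W → negative
Point 2:
  Lat: 89 + 18/60 + 22.8/3600 = 89.306333
  N → positive
  Lon: 6′ + 0″ = 6.00000′; 73 + 6.00000/60 = 73.100000
  E ⇒ keep positive
Point 3:
  Latitude: degrees = first 2 digits = 0, minutes = 5.62637; 0 + 5.62637/60 = 0.093773
  hemisphere S, so the sign is −
  Longitude: degrees = first 3 digits = 0, minutes = 6.7249; 0 + 6.7249/60 = 0.112082
  E ⇒ keep positive
Point 4:
  Lat: 31° + 19/60 + 7/3600 = 31 + 0.316667 + 0.001944 = 31.318611
  S → negative
  Lon: 47° + 35/60 + 11/3600 = 47 + 0.583333 + 0.003056 = 47.586389
  hemisphere W, so the sign is −
Point 5:
  Lat: degrees = first 2 digits = 50, minutes = 5.176; 50 + 5.176/60 = 50.086267
  S ⇒ negate
  λ: split at 3 digits → 149° and 10.117′; 149 + 10.117/60 = 149.168617
  E → positive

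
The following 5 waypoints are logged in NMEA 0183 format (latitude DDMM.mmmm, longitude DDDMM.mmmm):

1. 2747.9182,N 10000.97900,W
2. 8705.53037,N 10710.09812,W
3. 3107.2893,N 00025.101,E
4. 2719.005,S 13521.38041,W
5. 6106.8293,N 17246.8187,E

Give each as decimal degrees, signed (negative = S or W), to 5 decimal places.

Point 1:
  φ: degrees = first 2 digits = 27, minutes = 47.9182; 27 + 47.9182/60 = 27.798637
  N → positive
  λ: split at 3 digits → 100° and 0.979′; 100 + 0.979/60 = 100.016317
  W → negative
Point 2:
  φ: degrees = first 2 digits = 87, minutes = 5.53037; 87 + 5.53037/60 = 87.092173
  N → positive
  λ: degrees = first 3 digits = 107, minutes = 10.09812; 107 + 10.09812/60 = 107.168302
  hemisphere W, so the sign is −
Point 3:
  Latitude: degrees = first 2 digits = 31, minutes = 7.2893; 31 + 7.2893/60 = 31.121488
  N ⇒ keep positive
  λ: split at 3 digits → 000° and 25.101′; 0 + 25.101/60 = 0.418350
  E → positive
Point 4:
  Lat: degrees = first 2 digits = 27, minutes = 19.005; 27 + 19.005/60 = 27.316750
  S → negative
  λ: split at 3 digits → 135° and 21.38041′; 135 + 21.38041/60 = 135.356340
  hemisphere W, so the sign is −
Point 5:
  Latitude: degrees = first 2 digits = 61, minutes = 6.8293; 61 + 6.8293/60 = 61.113822
  N ⇒ keep positive
  Longitude: degrees = first 3 digits = 172, minutes = 46.8187; 172 + 46.8187/60 = 172.780312
  E → positive

1. 27.79864, -100.01632
2. 87.09217, -107.16830
3. 31.12149, 0.41835
4. -27.31675, -135.35634
5. 61.11382, 172.78031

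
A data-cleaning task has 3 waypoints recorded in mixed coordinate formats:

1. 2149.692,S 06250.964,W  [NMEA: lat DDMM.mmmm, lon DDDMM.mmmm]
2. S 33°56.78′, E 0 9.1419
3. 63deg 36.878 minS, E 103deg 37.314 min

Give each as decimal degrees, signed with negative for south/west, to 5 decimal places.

Point 1:
  Lat: split at 2 digits → 21° and 49.692′; 21 + 49.692/60 = 21.828200
  hemisphere S, so the sign is −
  λ: split at 3 digits → 062° and 50.964′; 62 + 50.964/60 = 62.849400
  W → negative
Point 2:
  Latitude: 33 + 56.78/60 = 33.946333
  hemisphere S, so the sign is −
  Longitude: 9.1419′ = 0.152365°; total 0.152365
  E ⇒ keep positive
Point 3:
  Lat: 63 + 36.878/60 = 63.614633
  S ⇒ negate
  Lon: 37.314′ = 0.621900°; total 103.621900
  E ⇒ keep positive

1. -21.82820, -62.84940
2. -33.94633, 0.15237
3. -63.61463, 103.62190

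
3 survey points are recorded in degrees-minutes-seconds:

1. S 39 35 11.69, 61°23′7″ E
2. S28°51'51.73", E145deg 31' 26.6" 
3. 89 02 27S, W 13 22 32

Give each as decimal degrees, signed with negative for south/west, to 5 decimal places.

1. -39.58658, 61.38528
2. -28.86437, 145.52406
3. -89.04083, -13.37556

Point 1:
  Latitude: 35′ + 11.69″ = 35.19483′; 39 + 35.19483/60 = 39.586581
  S → negative
  Longitude: 23′ + 7″ = 23.11667′; 61 + 23.11667/60 = 61.385278
  E → positive
Point 2:
  φ: 51′ + 51.73″ = 51.86217′; 28 + 51.86217/60 = 28.864369
  hemisphere S, so the sign is −
  Longitude: 145° + 31/60 + 26.6/3600 = 145 + 0.516667 + 0.007389 = 145.524056
  E ⇒ keep positive
Point 3:
  φ: 89° + 2/60 + 27/3600 = 89 + 0.033333 + 0.007500 = 89.040833
  S → negative
  λ: 22′ + 32″ = 22.53333′; 13 + 22.53333/60 = 13.375556
  W → negative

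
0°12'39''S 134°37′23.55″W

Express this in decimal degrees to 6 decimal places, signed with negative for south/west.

-0.210833, -134.623208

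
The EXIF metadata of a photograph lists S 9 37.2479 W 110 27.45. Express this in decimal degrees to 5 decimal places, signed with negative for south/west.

-9.62080, -110.45750

Lat: 9 + 37.2479/60 = 9.620798
S ⇒ negate
Longitude: 27.45′ = 0.457500°; total 110.457500
hemisphere W, so the sign is −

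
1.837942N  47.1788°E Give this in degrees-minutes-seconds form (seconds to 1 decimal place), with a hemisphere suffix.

Latitude: whole degrees 1; 50.27652′ → 50′ and 16.591″
Longitude: 0.178800 × 60 = 10.72800′ → 10′, remainder × 60 = 43.680″

1°50′16.6″ N, 47°10′43.7″ E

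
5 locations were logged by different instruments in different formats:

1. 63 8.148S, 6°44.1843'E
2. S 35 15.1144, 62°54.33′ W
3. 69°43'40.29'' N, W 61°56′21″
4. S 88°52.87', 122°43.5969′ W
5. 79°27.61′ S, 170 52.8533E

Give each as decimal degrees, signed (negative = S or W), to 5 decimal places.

1. -63.13580, 6.73641
2. -35.25191, -62.90550
3. 69.72786, -61.93917
4. -88.88117, -122.72662
5. -79.46017, 170.88089

Point 1:
  Lat: 8.148′ = 0.135800°; total 63.135800
  S → negative
  Longitude: 44.1843′ = 0.736405°; total 6.736405
  E ⇒ keep positive
Point 2:
  φ: 35 + 15.1144/60 = 35.251907
  hemisphere S, so the sign is −
  Lon: 54.33′ = 0.905500°; total 62.905500
  hemisphere W, so the sign is −
Point 3:
  φ: 43′ + 40.29″ = 43.67150′; 69 + 43.67150/60 = 69.727858
  N → positive
  Lon: 61 + 56/60 + 21/3600 = 61.939167
  W → negative
Point 4:
  Lat: 88 + 52.87/60 = 88.881167
  S ⇒ negate
  Longitude: 122 + 43.5969/60 = 122.726615
  hemisphere W, so the sign is −
Point 5:
  φ: 27.61′ = 0.460167°; total 79.460167
  S → negative
  Longitude: 170 + 52.8533/60 = 170.880888
  E ⇒ keep positive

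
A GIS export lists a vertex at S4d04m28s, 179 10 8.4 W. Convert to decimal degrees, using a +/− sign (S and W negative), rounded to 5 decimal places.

Lat: 4′ + 28″ = 4.46667′; 4 + 4.46667/60 = 4.074444
hemisphere S, so the sign is −
Longitude: 179 + 10/60 + 8.4/3600 = 179.169000
W → negative

-4.07444, -179.16900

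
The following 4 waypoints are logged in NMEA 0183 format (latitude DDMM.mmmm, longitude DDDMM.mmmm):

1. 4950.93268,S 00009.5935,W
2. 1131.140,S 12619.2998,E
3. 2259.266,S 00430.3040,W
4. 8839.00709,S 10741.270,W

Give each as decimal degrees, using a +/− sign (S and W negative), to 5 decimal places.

1. -49.84888, -0.15989
2. -11.51900, 126.32166
3. -22.98777, -4.50507
4. -88.65012, -107.68783

Point 1:
  Lat: degrees = first 2 digits = 49, minutes = 50.93268; 49 + 50.93268/60 = 49.848878
  hemisphere S, so the sign is −
  λ: degrees = first 3 digits = 0, minutes = 9.5935; 0 + 9.5935/60 = 0.159892
  W ⇒ negate
Point 2:
  Lat: split at 2 digits → 11° and 31.14′; 11 + 31.14/60 = 11.519000
  S ⇒ negate
  λ: degrees = first 3 digits = 126, minutes = 19.2998; 126 + 19.2998/60 = 126.321663
  E ⇒ keep positive
Point 3:
  Lat: split at 2 digits → 22° and 59.266′; 22 + 59.266/60 = 22.987767
  S → negative
  λ: split at 3 digits → 004° and 30.304′; 4 + 30.304/60 = 4.505067
  W ⇒ negate
Point 4:
  φ: split at 2 digits → 88° and 39.00709′; 88 + 39.00709/60 = 88.650118
  S ⇒ negate
  Lon: degrees = first 3 digits = 107, minutes = 41.27; 107 + 41.27/60 = 107.687833
  W ⇒ negate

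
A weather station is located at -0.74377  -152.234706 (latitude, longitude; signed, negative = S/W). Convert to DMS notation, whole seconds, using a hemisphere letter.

0°44′38″ S, 152°14′5″ W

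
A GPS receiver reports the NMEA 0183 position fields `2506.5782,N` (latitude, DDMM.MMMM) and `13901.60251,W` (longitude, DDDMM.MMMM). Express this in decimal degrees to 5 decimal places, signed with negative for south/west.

φ: degrees = first 2 digits = 25, minutes = 6.5782; 25 + 6.5782/60 = 25.109637
N ⇒ keep positive
λ: degrees = first 3 digits = 139, minutes = 1.60251; 139 + 1.60251/60 = 139.026709
hemisphere W, so the sign is −

25.10964, -139.02671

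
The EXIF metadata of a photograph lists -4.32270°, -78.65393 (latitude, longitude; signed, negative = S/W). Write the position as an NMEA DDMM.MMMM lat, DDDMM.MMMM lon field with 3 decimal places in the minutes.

Latitude is negative → S; |value| = 4.322700
φ: minutes = (4.322700 − 4) × 60 = 19.36200
Longitude is negative → W; |value| = 78.653930
λ: fractional part 0.653930 → 39.23580 minutes

0419.362,S / 07839.236,W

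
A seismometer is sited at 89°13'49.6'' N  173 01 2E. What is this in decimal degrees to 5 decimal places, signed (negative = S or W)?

89.23044, 173.01722

Lat: 89° + 13/60 + 49.6/3600 = 89 + 0.216667 + 0.013778 = 89.230444
N → positive
Longitude: 173° + 1/60 + 2/3600 = 173 + 0.016667 + 0.000556 = 173.017222
E ⇒ keep positive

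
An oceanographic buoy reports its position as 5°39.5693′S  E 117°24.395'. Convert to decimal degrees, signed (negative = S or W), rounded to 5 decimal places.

-5.65949, 117.40658

Lat: 5 + 39.5693/60 = 5.659488
S ⇒ negate
Lon: 24.395′ = 0.406583°; total 117.406583
E → positive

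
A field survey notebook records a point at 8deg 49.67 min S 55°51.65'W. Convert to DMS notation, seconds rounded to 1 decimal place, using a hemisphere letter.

8°49′40.2″ S, 55°51′39.0″ W

φ: fractional minutes 0.67000 × 60 = 40.200″
Lon: fractional minutes 0.65000 × 60 = 39.000″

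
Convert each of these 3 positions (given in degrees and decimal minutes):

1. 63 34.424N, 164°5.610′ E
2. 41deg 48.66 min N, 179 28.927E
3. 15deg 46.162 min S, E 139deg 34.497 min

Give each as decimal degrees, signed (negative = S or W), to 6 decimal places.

1. 63.573733, 164.093500
2. 41.811000, 179.482117
3. -15.769367, 139.574950

Point 1:
  Lat: 34.424′ = 0.573733°; total 63.5737333
  N → positive
  Longitude: 164 + 5.61/60 = 164.0935000
  E ⇒ keep positive
Point 2:
  Latitude: 41 + 48.66/60 = 41.8110000
  N ⇒ keep positive
  Longitude: 28.927′ = 0.482117°; total 179.4821167
  E → positive
Point 3:
  Lat: 46.162′ = 0.769367°; total 15.7693667
  hemisphere S, so the sign is −
  λ: 139 + 34.497/60 = 139.5749500
  E ⇒ keep positive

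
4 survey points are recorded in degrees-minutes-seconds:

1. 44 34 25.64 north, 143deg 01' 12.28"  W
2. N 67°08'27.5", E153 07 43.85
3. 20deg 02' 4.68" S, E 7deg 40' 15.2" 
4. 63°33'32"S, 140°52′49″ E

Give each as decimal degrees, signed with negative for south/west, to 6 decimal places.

Point 1:
  φ: 44° + 34/60 + 25.64/3600 = 44 + 0.566667 + 0.007122 = 44.5737889
  N → positive
  λ: 143 + 1/60 + 12.28/3600 = 143.0200778
  W ⇒ negate
Point 2:
  φ: 67° + 8/60 + 27.5/3600 = 67 + 0.133333 + 0.007639 = 67.1409722
  N ⇒ keep positive
  Lon: 153° + 7/60 + 43.85/3600 = 153 + 0.116667 + 0.012181 = 153.1288472
  E ⇒ keep positive
Point 3:
  φ: 20 + 2/60 + 4.68/3600 = 20.0346333
  S → negative
  λ: 7 + 40/60 + 15.2/3600 = 7.6708889
  E ⇒ keep positive
Point 4:
  Lat: 33′ + 32″ = 33.53333′; 63 + 33.53333/60 = 63.5588889
  hemisphere S, so the sign is −
  Longitude: 140° + 52/60 + 49/3600 = 140 + 0.866667 + 0.013611 = 140.8802778
  E ⇒ keep positive

1. 44.573789, -143.020078
2. 67.140972, 153.128847
3. -20.034633, 7.670889
4. -63.558889, 140.880278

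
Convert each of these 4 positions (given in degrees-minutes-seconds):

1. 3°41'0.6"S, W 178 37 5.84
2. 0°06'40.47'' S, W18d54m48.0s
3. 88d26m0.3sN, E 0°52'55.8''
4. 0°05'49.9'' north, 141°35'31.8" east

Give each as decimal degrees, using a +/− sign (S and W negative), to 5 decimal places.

1. -3.68350, -178.61829
2. -0.11124, -18.91333
3. 88.43342, 0.88217
4. 0.09719, 141.59217

Point 1:
  φ: 41′ + 0.6″ = 41.01000′; 3 + 41.01000/60 = 3.683500
  hemisphere S, so the sign is −
  Lon: 178 + 37/60 + 5.84/3600 = 178.618289
  hemisphere W, so the sign is −
Point 2:
  φ: 0° + 6/60 + 40.47/3600 = 0 + 0.100000 + 0.011242 = 0.111242
  S → negative
  λ: 18° + 54/60 + 48/3600 = 18 + 0.900000 + 0.013333 = 18.913333
  W ⇒ negate
Point 3:
  Latitude: 88° + 26/60 + 0.3/3600 = 88 + 0.433333 + 0.000083 = 88.433417
  N → positive
  Lon: 0° + 52/60 + 55.8/3600 = 0 + 0.866667 + 0.015500 = 0.882167
  E ⇒ keep positive
Point 4:
  φ: 0° + 5/60 + 49.9/3600 = 0 + 0.083333 + 0.013861 = 0.097194
  N ⇒ keep positive
  Lon: 141° + 35/60 + 31.8/3600 = 141 + 0.583333 + 0.008833 = 141.592167
  E ⇒ keep positive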